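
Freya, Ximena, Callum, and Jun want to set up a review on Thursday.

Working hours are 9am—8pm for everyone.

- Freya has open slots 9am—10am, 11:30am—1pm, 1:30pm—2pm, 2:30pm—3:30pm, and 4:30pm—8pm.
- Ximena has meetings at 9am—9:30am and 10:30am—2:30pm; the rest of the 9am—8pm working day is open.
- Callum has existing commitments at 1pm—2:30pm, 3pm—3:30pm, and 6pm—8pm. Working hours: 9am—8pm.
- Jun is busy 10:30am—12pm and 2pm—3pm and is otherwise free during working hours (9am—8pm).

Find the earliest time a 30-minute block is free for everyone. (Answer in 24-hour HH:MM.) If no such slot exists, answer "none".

09:30

Ximena free within 09:00–20:00: 09:30–10:30, 14:30–20:00.
Callum free within 09:00–20:00: 09:00–13:00, 14:30–15:00, 15:30–18:00.
Jun free within 09:00–20:00: 09:00–10:30, 12:00–14:00, 15:00–20:00.
Freya ∩ Ximena: 09:30–10:00, 14:30–15:30, 16:30–20:00.
Freya ∩ Ximena ∩ Callum: 09:30–10:00, 14:30–15:00, 16:30–18:00.
Freya ∩ Ximena ∩ Callum ∩ Jun: 09:30–10:00, 16:30–18:00.
Windows ≥ 30 min: 09:30–10:00, 16:30–18:00.
Earliest such window starts at 09:30.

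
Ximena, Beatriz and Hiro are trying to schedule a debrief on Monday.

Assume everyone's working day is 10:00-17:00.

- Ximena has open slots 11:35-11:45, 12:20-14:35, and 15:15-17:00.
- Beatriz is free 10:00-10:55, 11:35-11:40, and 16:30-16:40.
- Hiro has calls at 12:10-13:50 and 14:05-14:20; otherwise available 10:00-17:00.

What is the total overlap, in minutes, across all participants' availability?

Hiro free within 10:00–17:00: 10:00–12:10, 13:50–14:05, 14:20–17:00.
Ximena ∩ Beatriz: 11:35–11:40, 16:30–16:40.
Ximena ∩ Beatriz ∩ Hiro: 11:35–11:40, 16:30–16:40.
Total common minutes: 5 + 10 = 15.

15 minutes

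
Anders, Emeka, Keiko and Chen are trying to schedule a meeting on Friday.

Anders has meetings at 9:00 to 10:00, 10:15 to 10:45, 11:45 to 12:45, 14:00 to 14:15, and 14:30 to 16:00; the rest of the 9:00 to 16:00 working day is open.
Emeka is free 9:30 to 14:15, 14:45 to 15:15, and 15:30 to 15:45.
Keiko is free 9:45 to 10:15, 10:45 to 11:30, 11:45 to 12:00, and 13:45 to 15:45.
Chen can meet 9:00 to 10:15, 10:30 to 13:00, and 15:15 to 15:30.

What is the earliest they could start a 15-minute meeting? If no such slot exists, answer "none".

Anders free within 09:00–16:00: 10:00–10:15, 10:45–11:45, 12:45–14:00, 14:15–14:30.
Anders ∩ Emeka: 10:00–10:15, 10:45–11:45, 12:45–14:00.
Anders ∩ Emeka ∩ Keiko: 10:00–10:15, 10:45–11:30, 13:45–14:00.
Anders ∩ Emeka ∩ Keiko ∩ Chen: 10:00–10:15, 10:45–11:30.
Windows ≥ 15 min: 10:00–10:15, 10:45–11:30.
Earliest such window starts at 10:00.

10:00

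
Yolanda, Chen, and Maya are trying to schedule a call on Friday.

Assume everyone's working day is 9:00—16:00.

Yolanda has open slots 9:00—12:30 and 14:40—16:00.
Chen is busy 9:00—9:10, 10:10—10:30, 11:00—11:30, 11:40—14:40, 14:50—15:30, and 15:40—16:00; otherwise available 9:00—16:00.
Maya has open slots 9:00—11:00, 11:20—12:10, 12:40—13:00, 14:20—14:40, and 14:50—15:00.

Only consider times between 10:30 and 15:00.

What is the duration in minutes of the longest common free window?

30 minutes

Chen free within 09:00–16:00: 09:10–10:10, 10:30–11:00, 11:30–11:40, 14:40–14:50, 15:30–15:40.
Yolanda ∩ Chen: 09:10–10:10, 10:30–11:00, 11:30–11:40, 14:40–14:50, 15:30–15:40.
Yolanda ∩ Chen ∩ Maya: 09:10–10:10, 10:30–11:00, 11:30–11:40.
Restricted to 10:30–15:00: 10:30–11:00, 11:30–11:40.
Common window lengths: 30, 10 min; longest is 30.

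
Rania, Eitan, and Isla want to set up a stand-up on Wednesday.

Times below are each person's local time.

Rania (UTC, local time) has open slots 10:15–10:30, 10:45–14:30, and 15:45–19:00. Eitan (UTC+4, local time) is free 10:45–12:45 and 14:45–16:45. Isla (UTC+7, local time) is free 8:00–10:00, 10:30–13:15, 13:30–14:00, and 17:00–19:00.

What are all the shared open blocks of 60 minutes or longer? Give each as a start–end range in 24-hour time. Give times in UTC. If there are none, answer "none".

10:45–12:00

Rania → UTC: 10:15–10:30, 10:45–14:30, 15:45–19:00.
Eitan → UTC: 06:45–08:45, 10:45–12:45.
Isla → UTC: 01:00–03:00, 03:30–06:15, 06:30–07:00, 10:00–12:00.
Rania ∩ Eitan: 10:45–12:45.
Rania ∩ Eitan ∩ Isla: 10:45–12:00.
Windows ≥ 60 min: 10:45–12:00.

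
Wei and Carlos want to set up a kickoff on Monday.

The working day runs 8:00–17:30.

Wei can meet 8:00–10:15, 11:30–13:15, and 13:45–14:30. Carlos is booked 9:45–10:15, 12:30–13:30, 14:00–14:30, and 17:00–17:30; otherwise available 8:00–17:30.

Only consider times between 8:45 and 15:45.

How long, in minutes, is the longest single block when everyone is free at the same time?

60 minutes

Carlos free within 08:00–17:30: 08:00–09:45, 10:15–12:30, 13:30–14:00, 14:30–17:00.
Wei ∩ Carlos: 08:00–09:45, 11:30–12:30, 13:45–14:00.
Restricted to 08:45–15:45: 08:45–09:45, 11:30–12:30, 13:45–14:00.
Common window lengths: 60, 60, 15 min; longest is 60.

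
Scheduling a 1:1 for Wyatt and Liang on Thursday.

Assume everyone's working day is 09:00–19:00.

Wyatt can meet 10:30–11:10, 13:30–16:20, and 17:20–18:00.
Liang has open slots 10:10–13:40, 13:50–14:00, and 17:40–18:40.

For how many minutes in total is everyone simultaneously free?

80 minutes

Wyatt ∩ Liang: 10:30–11:10, 13:30–13:40, 13:50–14:00, 17:40–18:00.
Total common minutes: 40 + 10 + 10 + 20 = 80.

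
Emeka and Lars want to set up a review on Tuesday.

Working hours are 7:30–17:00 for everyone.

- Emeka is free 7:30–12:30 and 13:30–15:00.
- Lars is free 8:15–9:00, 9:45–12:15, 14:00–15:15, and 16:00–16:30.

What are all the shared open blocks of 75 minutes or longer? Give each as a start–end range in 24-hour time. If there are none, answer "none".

09:45–12:15

Emeka ∩ Lars: 08:15–09:00, 09:45–12:15, 14:00–15:00.
Windows ≥ 75 min: 09:45–12:15.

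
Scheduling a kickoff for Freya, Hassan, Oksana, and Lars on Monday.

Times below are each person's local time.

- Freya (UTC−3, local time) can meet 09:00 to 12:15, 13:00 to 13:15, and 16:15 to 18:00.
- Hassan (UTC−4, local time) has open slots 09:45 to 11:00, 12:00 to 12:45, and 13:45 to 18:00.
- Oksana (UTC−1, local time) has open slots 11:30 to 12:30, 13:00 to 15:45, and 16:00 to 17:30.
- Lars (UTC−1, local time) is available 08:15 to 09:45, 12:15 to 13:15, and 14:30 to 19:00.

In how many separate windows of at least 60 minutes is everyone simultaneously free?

0

Freya → UTC: 12:00–15:15, 16:00–16:15, 19:15–21:00.
Hassan → UTC: 13:45–15:00, 16:00–16:45, 17:45–22:00.
Oksana → UTC: 12:30–13:30, 14:00–16:45, 17:00–18:30.
Lars → UTC: 09:15–10:45, 13:15–14:15, 15:30–20:00.
Freya ∩ Hassan: 13:45–15:00, 16:00–16:15, 19:15–21:00.
Freya ∩ Hassan ∩ Oksana: 14:00–15:00, 16:00–16:15.
Freya ∩ Hassan ∩ Oksana ∩ Lars: 14:00–14:15, 16:00–16:15.
Windows ≥ 60 min: (none).
That's 0 windows.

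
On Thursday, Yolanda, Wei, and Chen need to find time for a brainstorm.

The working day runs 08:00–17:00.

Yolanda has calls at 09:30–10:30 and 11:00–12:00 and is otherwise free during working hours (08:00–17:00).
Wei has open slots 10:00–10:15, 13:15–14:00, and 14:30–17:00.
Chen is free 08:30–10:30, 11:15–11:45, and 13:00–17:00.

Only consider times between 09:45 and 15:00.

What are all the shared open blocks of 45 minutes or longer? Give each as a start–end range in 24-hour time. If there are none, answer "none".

13:15–14:00

Yolanda free within 08:00–17:00: 08:00–09:30, 10:30–11:00, 12:00–17:00.
Yolanda ∩ Wei: 13:15–14:00, 14:30–17:00.
Yolanda ∩ Wei ∩ Chen: 13:15–14:00, 14:30–17:00.
Restricted to 09:45–15:00: 13:15–14:00, 14:30–15:00.
Windows ≥ 45 min: 13:15–14:00.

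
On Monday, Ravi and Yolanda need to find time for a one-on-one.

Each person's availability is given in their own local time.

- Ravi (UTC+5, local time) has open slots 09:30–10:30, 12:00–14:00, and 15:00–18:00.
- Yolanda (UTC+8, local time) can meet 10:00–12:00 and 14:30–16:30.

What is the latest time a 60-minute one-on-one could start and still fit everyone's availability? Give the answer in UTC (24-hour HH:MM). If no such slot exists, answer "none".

07:30

Ravi → UTC: 04:30–05:30, 07:00–09:00, 10:00–13:00.
Yolanda → UTC: 02:00–04:00, 06:30–08:30.
Ravi ∩ Yolanda: 07:00–08:30.
Windows ≥ 60 min: 07:00–08:30.
Latest start in the last window 07:00–08:30 is 08:30 − 60 min = 07:30.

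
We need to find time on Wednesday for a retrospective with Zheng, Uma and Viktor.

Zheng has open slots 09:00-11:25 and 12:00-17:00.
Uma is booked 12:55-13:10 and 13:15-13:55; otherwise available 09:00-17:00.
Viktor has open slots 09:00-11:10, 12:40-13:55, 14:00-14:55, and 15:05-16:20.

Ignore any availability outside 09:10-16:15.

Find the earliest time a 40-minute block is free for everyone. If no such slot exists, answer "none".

09:10

Uma free within 09:00–17:00: 09:00–12:55, 13:10–13:15, 13:55–17:00.
Zheng ∩ Uma: 09:00–11:25, 12:00–12:55, 13:10–13:15, 13:55–17:00.
Zheng ∩ Uma ∩ Viktor: 09:00–11:10, 12:40–12:55, 13:10–13:15, 14:00–14:55, 15:05–16:20.
Restricted to 09:10–16:15: 09:10–11:10, 12:40–12:55, 13:10–13:15, 14:00–14:55, 15:05–16:15.
Windows ≥ 40 min: 09:10–11:10, 14:00–14:55, 15:05–16:15.
Earliest such window starts at 09:10.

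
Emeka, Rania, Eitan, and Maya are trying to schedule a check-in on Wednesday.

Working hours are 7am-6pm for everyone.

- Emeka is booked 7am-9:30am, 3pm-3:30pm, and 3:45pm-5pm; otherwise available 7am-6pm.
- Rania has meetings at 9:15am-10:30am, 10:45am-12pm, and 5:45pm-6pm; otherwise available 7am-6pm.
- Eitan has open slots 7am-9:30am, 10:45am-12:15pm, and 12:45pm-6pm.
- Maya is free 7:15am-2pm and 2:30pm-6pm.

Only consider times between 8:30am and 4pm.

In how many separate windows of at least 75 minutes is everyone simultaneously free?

Emeka free within 07:00–18:00: 09:30–15:00, 15:30–15:45, 17:00–18:00.
Rania free within 07:00–18:00: 07:00–09:15, 10:30–10:45, 12:00–17:45.
Emeka ∩ Rania: 10:30–10:45, 12:00–15:00, 15:30–15:45, 17:00–17:45.
Emeka ∩ Rania ∩ Eitan: 12:00–12:15, 12:45–15:00, 15:30–15:45, 17:00–17:45.
Emeka ∩ Rania ∩ Eitan ∩ Maya: 12:00–12:15, 12:45–14:00, 14:30–15:00, 15:30–15:45, 17:00–17:45.
Restricted to 08:30–16:00: 12:00–12:15, 12:45–14:00, 14:30–15:00, 15:30–15:45.
Windows ≥ 75 min: 12:45–14:00.
That's 1 window.

1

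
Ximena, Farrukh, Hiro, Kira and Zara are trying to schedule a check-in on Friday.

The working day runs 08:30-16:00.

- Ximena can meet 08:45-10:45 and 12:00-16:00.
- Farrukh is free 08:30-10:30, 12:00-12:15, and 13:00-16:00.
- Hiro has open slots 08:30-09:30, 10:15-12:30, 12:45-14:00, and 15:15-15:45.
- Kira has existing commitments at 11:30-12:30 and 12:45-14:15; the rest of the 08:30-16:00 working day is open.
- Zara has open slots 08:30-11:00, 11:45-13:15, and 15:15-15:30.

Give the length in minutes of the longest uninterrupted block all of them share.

Kira free within 08:30–16:00: 08:30–11:30, 12:30–12:45, 14:15–16:00.
Ximena ∩ Farrukh: 08:45–10:30, 12:00–12:15, 13:00–16:00.
Ximena ∩ Farrukh ∩ Hiro: 08:45–09:30, 10:15–10:30, 12:00–12:15, 13:00–14:00, 15:15–15:45.
Ximena ∩ Farrukh ∩ Hiro ∩ Kira: 08:45–09:30, 10:15–10:30, 15:15–15:45.
Ximena ∩ Farrukh ∩ Hiro ∩ Kira ∩ Zara: 08:45–09:30, 10:15–10:30, 15:15–15:30.
Common window lengths: 45, 15, 15 min; longest is 45.

45 minutes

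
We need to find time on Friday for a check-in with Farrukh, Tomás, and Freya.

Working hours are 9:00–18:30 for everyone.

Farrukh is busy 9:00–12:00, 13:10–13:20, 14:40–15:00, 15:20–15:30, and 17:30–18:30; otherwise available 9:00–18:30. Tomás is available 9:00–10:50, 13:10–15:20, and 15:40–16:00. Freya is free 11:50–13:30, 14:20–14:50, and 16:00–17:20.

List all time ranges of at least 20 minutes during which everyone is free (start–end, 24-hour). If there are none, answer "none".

Farrukh free within 09:00–18:30: 12:00–13:10, 13:20–14:40, 15:00–15:20, 15:30–17:30.
Farrukh ∩ Tomás: 13:20–14:40, 15:00–15:20, 15:40–16:00.
Farrukh ∩ Tomás ∩ Freya: 13:20–13:30, 14:20–14:40.
Windows ≥ 20 min: 14:20–14:40.

14:20–14:40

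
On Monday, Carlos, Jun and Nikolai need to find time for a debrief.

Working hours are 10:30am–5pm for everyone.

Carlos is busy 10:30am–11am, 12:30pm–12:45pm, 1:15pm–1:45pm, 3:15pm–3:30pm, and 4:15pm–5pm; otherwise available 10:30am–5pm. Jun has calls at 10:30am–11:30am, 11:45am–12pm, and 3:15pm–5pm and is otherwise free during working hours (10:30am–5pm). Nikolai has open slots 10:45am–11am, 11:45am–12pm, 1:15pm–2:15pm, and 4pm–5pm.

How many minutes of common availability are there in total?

30 minutes

Carlos free within 10:30–17:00: 11:00–12:30, 12:45–13:15, 13:45–15:15, 15:30–16:15.
Jun free within 10:30–17:00: 11:30–11:45, 12:00–15:15.
Carlos ∩ Jun: 11:30–11:45, 12:00–12:30, 12:45–13:15, 13:45–15:15.
Carlos ∩ Jun ∩ Nikolai: 13:45–14:15.
Total common minutes: 30.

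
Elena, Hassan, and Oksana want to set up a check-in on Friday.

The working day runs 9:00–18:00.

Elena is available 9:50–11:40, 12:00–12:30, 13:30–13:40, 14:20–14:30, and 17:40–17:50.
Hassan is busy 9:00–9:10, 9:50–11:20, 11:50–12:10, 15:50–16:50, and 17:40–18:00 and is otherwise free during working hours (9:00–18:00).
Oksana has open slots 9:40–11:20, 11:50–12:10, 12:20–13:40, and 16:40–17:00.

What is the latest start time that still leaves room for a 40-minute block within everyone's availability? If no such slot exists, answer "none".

none

Hassan free within 09:00–18:00: 09:10–09:50, 11:20–11:50, 12:10–15:50, 16:50–17:40.
Elena ∩ Hassan: 11:20–11:40, 12:10–12:30, 13:30–13:40, 14:20–14:30.
Elena ∩ Hassan ∩ Oksana: 12:20–12:30, 13:30–13:40.
Windows ≥ 40 min: (none).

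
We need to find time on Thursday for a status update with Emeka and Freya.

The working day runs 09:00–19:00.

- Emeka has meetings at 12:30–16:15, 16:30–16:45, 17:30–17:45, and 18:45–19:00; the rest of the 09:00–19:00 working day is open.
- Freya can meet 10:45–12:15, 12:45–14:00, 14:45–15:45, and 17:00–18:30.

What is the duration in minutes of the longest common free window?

Emeka free within 09:00–19:00: 09:00–12:30, 16:15–16:30, 16:45–17:30, 17:45–18:45.
Emeka ∩ Freya: 10:45–12:15, 17:00–17:30, 17:45–18:30.
Common window lengths: 90, 30, 45 min; longest is 90.

90 minutes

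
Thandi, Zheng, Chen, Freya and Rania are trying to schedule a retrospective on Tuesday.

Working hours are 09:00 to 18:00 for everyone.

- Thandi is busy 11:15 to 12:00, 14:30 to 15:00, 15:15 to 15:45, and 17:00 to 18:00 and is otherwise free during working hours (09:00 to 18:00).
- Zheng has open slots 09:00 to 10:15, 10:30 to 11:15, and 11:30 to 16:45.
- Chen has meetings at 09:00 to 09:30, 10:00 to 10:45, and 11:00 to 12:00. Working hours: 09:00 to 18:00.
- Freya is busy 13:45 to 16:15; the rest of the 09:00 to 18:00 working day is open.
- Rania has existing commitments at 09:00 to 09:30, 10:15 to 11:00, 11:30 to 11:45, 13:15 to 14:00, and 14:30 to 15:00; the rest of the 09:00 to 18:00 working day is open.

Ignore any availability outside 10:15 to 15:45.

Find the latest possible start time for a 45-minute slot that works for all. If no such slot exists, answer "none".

Thandi free within 09:00–18:00: 09:00–11:15, 12:00–14:30, 15:00–15:15, 15:45–17:00.
Chen free within 09:00–18:00: 09:30–10:00, 10:45–11:00, 12:00–18:00.
Freya free within 09:00–18:00: 09:00–13:45, 16:15–18:00.
Rania free within 09:00–18:00: 09:30–10:15, 11:00–11:30, 11:45–13:15, 14:00–14:30, 15:00–18:00.
Thandi ∩ Zheng: 09:00–10:15, 10:30–11:15, 12:00–14:30, 15:00–15:15, 15:45–16:45.
Thandi ∩ Zheng ∩ Chen: 09:30–10:00, 10:45–11:00, 12:00–14:30, 15:00–15:15, 15:45–16:45.
Thandi ∩ Zheng ∩ Chen ∩ Freya: 09:30–10:00, 10:45–11:00, 12:00–13:45, 16:15–16:45.
Thandi ∩ Zheng ∩ Chen ∩ Freya ∩ Rania: 09:30–10:00, 12:00–13:15, 16:15–16:45.
Restricted to 10:15–15:45: 12:00–13:15.
Windows ≥ 45 min: 12:00–13:15.
Latest start in the last window 12:00–13:15 is 13:15 − 45 min = 12:30.

12:30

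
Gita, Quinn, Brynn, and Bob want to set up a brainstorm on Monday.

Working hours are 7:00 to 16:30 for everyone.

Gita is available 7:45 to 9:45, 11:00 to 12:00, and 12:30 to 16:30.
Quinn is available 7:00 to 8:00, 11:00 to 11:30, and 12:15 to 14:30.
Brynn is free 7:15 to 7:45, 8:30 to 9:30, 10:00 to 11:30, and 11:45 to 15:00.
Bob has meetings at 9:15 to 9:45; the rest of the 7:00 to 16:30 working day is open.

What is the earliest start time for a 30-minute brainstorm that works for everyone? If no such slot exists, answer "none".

11:00

Bob free within 07:00–16:30: 07:00–09:15, 09:45–16:30.
Gita ∩ Quinn: 07:45–08:00, 11:00–11:30, 12:30–14:30.
Gita ∩ Quinn ∩ Brynn: 11:00–11:30, 12:30–14:30.
Gita ∩ Quinn ∩ Brynn ∩ Bob: 11:00–11:30, 12:30–14:30.
Windows ≥ 30 min: 11:00–11:30, 12:30–14:30.
Earliest such window starts at 11:00.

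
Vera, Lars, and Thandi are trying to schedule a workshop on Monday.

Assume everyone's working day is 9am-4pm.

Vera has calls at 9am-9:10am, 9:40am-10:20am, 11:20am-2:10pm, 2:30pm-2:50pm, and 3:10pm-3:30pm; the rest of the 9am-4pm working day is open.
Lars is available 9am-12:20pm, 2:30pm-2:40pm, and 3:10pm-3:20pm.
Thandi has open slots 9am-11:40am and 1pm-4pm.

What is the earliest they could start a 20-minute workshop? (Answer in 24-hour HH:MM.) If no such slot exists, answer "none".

Vera free within 09:00–16:00: 09:10–09:40, 10:20–11:20, 14:10–14:30, 14:50–15:10, 15:30–16:00.
Vera ∩ Lars: 09:10–09:40, 10:20–11:20.
Vera ∩ Lars ∩ Thandi: 09:10–09:40, 10:20–11:20.
Windows ≥ 20 min: 09:10–09:40, 10:20–11:20.
Earliest such window starts at 09:10.

09:10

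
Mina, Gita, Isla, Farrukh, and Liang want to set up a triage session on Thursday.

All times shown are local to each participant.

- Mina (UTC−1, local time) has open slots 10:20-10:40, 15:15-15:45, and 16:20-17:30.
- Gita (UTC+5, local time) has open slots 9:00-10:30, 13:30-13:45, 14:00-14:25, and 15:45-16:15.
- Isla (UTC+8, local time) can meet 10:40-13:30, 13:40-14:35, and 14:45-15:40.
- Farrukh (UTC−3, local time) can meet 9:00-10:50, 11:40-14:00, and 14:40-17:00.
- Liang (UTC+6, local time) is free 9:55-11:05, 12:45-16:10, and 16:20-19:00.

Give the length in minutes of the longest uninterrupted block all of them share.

0 minutes

Mina → UTC: 11:20–11:40, 16:15–16:45, 17:20–18:30.
Gita → UTC: 04:00–05:30, 08:30–08:45, 09:00–09:25, 10:45–11:15.
Isla → UTC: 02:40–05:30, 05:40–06:35, 06:45–07:40.
Farrukh → UTC: 12:00–13:50, 14:40–17:00, 17:40–20:00.
Liang → UTC: 03:55–05:05, 06:45–10:10, 10:20–13:00.
Mina ∩ Gita: (none).
Mina ∩ Gita ∩ Isla: (none).
Mina ∩ Gita ∩ Isla ∩ Farrukh: (none).
Mina ∩ Gita ∩ Isla ∩ Farrukh ∩ Liang: (none).
No common window.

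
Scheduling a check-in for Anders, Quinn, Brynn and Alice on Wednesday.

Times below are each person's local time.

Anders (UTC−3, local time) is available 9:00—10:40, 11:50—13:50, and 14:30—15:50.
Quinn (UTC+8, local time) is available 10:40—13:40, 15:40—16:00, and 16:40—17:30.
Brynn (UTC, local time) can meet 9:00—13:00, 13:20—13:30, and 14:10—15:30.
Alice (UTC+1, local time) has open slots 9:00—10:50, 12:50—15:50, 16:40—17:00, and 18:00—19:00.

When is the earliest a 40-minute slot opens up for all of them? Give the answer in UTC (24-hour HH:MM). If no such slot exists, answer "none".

Anders → UTC: 12:00–13:40, 14:50–16:50, 17:30–18:50.
Quinn → UTC: 02:40–05:40, 07:40–08:00, 08:40–09:30.
Brynn → UTC: 09:00–13:00, 13:20–13:30, 14:10–15:30.
Alice → UTC: 08:00–09:50, 11:50–14:50, 15:40–16:00, 17:00–18:00.
Anders ∩ Quinn: (none).
Anders ∩ Quinn ∩ Brynn: (none).
Anders ∩ Quinn ∩ Brynn ∩ Alice: (none).
Windows ≥ 40 min: (none).

none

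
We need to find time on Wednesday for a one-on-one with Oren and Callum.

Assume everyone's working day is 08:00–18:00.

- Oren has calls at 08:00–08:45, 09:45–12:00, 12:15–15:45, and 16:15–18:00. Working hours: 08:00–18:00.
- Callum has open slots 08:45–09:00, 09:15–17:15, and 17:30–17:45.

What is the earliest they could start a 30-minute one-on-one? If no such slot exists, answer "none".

09:15

Oren free within 08:00–18:00: 08:45–09:45, 12:00–12:15, 15:45–16:15.
Oren ∩ Callum: 08:45–09:00, 09:15–09:45, 12:00–12:15, 15:45–16:15.
Windows ≥ 30 min: 09:15–09:45, 15:45–16:15.
Earliest such window starts at 09:15.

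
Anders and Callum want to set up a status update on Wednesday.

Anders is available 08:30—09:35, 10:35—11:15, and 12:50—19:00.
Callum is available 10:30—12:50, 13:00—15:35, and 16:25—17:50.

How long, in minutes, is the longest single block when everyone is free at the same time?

Anders ∩ Callum: 10:35–11:15, 13:00–15:35, 16:25–17:50.
Common window lengths: 40, 155, 85 min; longest is 155.

155 minutes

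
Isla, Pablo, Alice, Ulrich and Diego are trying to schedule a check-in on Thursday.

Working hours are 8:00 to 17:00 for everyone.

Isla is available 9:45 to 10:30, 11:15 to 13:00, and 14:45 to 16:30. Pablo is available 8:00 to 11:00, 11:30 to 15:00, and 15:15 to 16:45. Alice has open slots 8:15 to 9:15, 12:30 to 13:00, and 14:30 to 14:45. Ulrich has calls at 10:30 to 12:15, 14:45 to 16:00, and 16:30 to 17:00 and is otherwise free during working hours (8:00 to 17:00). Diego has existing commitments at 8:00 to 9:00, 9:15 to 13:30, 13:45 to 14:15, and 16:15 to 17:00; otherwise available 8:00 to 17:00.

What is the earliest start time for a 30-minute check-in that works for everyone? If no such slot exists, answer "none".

none

Ulrich free within 08:00–17:00: 08:00–10:30, 12:15–14:45, 16:00–16:30.
Diego free within 08:00–17:00: 09:00–09:15, 13:30–13:45, 14:15–16:15.
Isla ∩ Pablo: 09:45–10:30, 11:30–13:00, 14:45–15:00, 15:15–16:30.
Isla ∩ Pablo ∩ Alice: 12:30–13:00.
Isla ∩ Pablo ∩ Alice ∩ Ulrich: 12:30–13:00.
Isla ∩ Pablo ∩ Alice ∩ Ulrich ∩ Diego: (none).
Windows ≥ 30 min: (none).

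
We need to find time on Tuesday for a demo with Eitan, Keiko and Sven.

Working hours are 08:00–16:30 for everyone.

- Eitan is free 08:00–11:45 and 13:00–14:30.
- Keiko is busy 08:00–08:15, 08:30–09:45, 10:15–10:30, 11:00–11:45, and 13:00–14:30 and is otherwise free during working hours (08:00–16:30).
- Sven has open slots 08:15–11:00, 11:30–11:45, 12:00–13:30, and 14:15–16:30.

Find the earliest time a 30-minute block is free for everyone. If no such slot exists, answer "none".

09:45

Keiko free within 08:00–16:30: 08:15–08:30, 09:45–10:15, 10:30–11:00, 11:45–13:00, 14:30–16:30.
Eitan ∩ Keiko: 08:15–08:30, 09:45–10:15, 10:30–11:00.
Eitan ∩ Keiko ∩ Sven: 08:15–08:30, 09:45–10:15, 10:30–11:00.
Windows ≥ 30 min: 09:45–10:15, 10:30–11:00.
Earliest such window starts at 09:45.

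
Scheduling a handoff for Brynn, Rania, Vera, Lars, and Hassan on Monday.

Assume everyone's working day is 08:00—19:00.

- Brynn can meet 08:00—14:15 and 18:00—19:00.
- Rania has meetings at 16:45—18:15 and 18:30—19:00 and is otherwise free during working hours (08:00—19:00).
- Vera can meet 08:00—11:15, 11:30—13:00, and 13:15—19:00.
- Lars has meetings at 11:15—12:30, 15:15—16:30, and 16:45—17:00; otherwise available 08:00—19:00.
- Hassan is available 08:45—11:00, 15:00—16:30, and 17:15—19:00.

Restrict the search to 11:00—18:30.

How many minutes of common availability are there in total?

15 minutes

Rania free within 08:00–19:00: 08:00–16:45, 18:15–18:30.
Lars free within 08:00–19:00: 08:00–11:15, 12:30–15:15, 16:30–16:45, 17:00–19:00.
Brynn ∩ Rania: 08:00–14:15, 18:15–18:30.
Brynn ∩ Rania ∩ Vera: 08:00–11:15, 11:30–13:00, 13:15–14:15, 18:15–18:30.
Brynn ∩ Rania ∩ Vera ∩ Lars: 08:00–11:15, 12:30–13:00, 13:15–14:15, 18:15–18:30.
Brynn ∩ Rania ∩ Vera ∩ Lars ∩ Hassan: 08:45–11:00, 18:15–18:30.
Restricted to 11:00–18:30: 18:15–18:30.
Total common minutes: 15.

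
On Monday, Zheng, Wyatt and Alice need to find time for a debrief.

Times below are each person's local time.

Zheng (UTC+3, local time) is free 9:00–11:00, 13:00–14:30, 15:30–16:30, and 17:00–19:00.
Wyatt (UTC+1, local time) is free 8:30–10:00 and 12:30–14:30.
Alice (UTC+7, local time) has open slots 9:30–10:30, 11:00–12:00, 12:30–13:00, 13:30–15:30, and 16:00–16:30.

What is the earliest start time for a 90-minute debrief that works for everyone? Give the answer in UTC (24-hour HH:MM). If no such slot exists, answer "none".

none

Zheng → UTC: 06:00–08:00, 10:00–11:30, 12:30–13:30, 14:00–16:00.
Wyatt → UTC: 07:30–09:00, 11:30–13:30.
Alice → UTC: 02:30–03:30, 04:00–05:00, 05:30–06:00, 06:30–08:30, 09:00–09:30.
Zheng ∩ Wyatt: 07:30–08:00, 12:30–13:30.
Zheng ∩ Wyatt ∩ Alice: 07:30–08:00.
Windows ≥ 90 min: (none).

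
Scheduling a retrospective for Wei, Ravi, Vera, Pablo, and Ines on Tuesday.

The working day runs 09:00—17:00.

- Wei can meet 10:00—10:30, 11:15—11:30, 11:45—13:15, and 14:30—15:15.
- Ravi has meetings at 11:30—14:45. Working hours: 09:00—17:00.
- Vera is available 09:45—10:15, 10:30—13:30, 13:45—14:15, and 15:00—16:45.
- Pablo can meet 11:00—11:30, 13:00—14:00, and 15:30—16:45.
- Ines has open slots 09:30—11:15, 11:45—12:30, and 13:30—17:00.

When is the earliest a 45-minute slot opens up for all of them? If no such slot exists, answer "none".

Ravi free within 09:00–17:00: 09:00–11:30, 14:45–17:00.
Wei ∩ Ravi: 10:00–10:30, 11:15–11:30, 14:45–15:15.
Wei ∩ Ravi ∩ Vera: 10:00–10:15, 11:15–11:30, 15:00–15:15.
Wei ∩ Ravi ∩ Vera ∩ Pablo: 11:15–11:30.
Wei ∩ Ravi ∩ Vera ∩ Pablo ∩ Ines: (none).
Windows ≥ 45 min: (none).

none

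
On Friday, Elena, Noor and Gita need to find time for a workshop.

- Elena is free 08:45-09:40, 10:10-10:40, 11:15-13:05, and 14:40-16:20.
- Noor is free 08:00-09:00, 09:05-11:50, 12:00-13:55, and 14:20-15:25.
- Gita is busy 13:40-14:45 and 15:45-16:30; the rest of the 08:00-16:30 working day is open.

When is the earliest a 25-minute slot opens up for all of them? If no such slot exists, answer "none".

09:05

Gita free within 08:00–16:30: 08:00–13:40, 14:45–15:45.
Elena ∩ Noor: 08:45–09:00, 09:05–09:40, 10:10–10:40, 11:15–11:50, 12:00–13:05, 14:40–15:25.
Elena ∩ Noor ∩ Gita: 08:45–09:00, 09:05–09:40, 10:10–10:40, 11:15–11:50, 12:00–13:05, 14:45–15:25.
Windows ≥ 25 min: 09:05–09:40, 10:10–10:40, 11:15–11:50, 12:00–13:05, 14:45–15:25.
Earliest such window starts at 09:05.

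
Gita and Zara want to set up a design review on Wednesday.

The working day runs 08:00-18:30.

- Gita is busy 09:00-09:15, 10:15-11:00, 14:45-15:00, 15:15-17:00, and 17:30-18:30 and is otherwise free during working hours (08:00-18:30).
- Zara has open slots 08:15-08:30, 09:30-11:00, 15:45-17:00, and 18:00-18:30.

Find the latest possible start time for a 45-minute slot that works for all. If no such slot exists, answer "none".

09:30

Gita free within 08:00–18:30: 08:00–09:00, 09:15–10:15, 11:00–14:45, 15:00–15:15, 17:00–17:30.
Gita ∩ Zara: 08:15–08:30, 09:30–10:15.
Windows ≥ 45 min: 09:30–10:15.
Latest start in the last window 09:30–10:15 is 10:15 − 45 min = 09:30.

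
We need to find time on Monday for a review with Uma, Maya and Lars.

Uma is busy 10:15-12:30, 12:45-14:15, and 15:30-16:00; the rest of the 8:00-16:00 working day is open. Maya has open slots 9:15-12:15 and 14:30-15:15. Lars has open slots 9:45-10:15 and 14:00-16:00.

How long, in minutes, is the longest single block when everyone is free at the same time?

Uma free within 08:00–16:00: 08:00–10:15, 12:30–12:45, 14:15–15:30.
Uma ∩ Maya: 09:15–10:15, 14:30–15:15.
Uma ∩ Maya ∩ Lars: 09:45–10:15, 14:30–15:15.
Common window lengths: 30, 45 min; longest is 45.

45 minutes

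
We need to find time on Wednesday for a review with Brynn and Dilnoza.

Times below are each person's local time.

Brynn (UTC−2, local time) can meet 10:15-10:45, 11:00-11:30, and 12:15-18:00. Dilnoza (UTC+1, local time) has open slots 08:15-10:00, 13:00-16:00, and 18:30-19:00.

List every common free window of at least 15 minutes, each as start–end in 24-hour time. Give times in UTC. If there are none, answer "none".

Brynn → UTC: 12:15–12:45, 13:00–13:30, 14:15–20:00.
Dilnoza → UTC: 07:15–09:00, 12:00–15:00, 17:30–18:00.
Brynn ∩ Dilnoza: 12:15–12:45, 13:00–13:30, 14:15–15:00, 17:30–18:00.
Windows ≥ 15 min: 12:15–12:45, 13:00–13:30, 14:15–15:00, 17:30–18:00.

12:15–12:45, 13:00–13:30, 14:15–15:00, 17:30–18:00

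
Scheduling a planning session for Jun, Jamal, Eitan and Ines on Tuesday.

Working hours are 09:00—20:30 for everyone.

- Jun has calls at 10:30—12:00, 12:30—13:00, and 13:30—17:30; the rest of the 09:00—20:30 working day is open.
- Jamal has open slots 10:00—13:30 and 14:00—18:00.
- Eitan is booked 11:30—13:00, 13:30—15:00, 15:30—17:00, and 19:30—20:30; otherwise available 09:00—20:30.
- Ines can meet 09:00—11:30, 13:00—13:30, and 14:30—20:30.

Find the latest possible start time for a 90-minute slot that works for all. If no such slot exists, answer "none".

Jun free within 09:00–20:30: 09:00–10:30, 12:00–12:30, 13:00–13:30, 17:30–20:30.
Eitan free within 09:00–20:30: 09:00–11:30, 13:00–13:30, 15:00–15:30, 17:00–19:30.
Jun ∩ Jamal: 10:00–10:30, 12:00–12:30, 13:00–13:30, 17:30–18:00.
Jun ∩ Jamal ∩ Eitan: 10:00–10:30, 13:00–13:30, 17:30–18:00.
Jun ∩ Jamal ∩ Eitan ∩ Ines: 10:00–10:30, 13:00–13:30, 17:30–18:00.
Windows ≥ 90 min: (none).

none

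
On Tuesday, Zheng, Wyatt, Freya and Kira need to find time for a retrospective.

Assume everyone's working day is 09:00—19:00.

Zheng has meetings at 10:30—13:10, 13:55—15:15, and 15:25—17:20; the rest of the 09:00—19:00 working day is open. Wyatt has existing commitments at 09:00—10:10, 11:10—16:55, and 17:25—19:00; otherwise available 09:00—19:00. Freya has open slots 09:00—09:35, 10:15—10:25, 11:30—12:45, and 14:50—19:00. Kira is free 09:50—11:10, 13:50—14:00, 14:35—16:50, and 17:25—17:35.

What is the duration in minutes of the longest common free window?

10 minutes

Zheng free within 09:00–19:00: 09:00–10:30, 13:10–13:55, 15:15–15:25, 17:20–19:00.
Wyatt free within 09:00–19:00: 10:10–11:10, 16:55–17:25.
Zheng ∩ Wyatt: 10:10–10:30, 17:20–17:25.
Zheng ∩ Wyatt ∩ Freya: 10:15–10:25, 17:20–17:25.
Zheng ∩ Wyatt ∩ Freya ∩ Kira: 10:15–10:25.
Single common window of 10 minutes.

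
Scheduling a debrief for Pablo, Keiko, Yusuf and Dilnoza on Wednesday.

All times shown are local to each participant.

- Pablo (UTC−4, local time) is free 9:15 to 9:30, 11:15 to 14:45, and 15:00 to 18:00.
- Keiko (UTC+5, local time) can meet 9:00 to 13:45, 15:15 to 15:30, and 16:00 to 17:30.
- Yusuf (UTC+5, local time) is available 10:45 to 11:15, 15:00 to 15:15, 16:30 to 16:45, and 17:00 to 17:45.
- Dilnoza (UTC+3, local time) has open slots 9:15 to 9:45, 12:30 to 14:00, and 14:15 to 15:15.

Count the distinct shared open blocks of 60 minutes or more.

0

Pablo → UTC: 13:15–13:30, 15:15–18:45, 19:00–22:00.
Keiko → UTC: 04:00–08:45, 10:15–10:30, 11:00–12:30.
Yusuf → UTC: 05:45–06:15, 10:00–10:15, 11:30–11:45, 12:00–12:45.
Dilnoza → UTC: 06:15–06:45, 09:30–11:00, 11:15–12:15.
Pablo ∩ Keiko: (none).
Pablo ∩ Keiko ∩ Yusuf: (none).
Pablo ∩ Keiko ∩ Yusuf ∩ Dilnoza: (none).
Windows ≥ 60 min: (none).
That's 0 windows.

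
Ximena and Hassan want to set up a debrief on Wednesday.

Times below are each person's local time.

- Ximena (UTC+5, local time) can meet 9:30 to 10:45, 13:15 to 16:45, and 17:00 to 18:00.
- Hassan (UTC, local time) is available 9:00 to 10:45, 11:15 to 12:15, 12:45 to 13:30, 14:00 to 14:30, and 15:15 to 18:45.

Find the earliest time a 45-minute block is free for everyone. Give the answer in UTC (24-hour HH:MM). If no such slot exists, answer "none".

09:00

Ximena → UTC: 04:30–05:45, 08:15–11:45, 12:00–13:00.
Hassan → UTC: 09:00–10:45, 11:15–12:15, 12:45–13:30, 14:00–14:30, 15:15–18:45.
Ximena ∩ Hassan: 09:00–10:45, 11:15–11:45, 12:00–12:15, 12:45–13:00.
Windows ≥ 45 min: 09:00–10:45.
Earliest such window starts at 09:00.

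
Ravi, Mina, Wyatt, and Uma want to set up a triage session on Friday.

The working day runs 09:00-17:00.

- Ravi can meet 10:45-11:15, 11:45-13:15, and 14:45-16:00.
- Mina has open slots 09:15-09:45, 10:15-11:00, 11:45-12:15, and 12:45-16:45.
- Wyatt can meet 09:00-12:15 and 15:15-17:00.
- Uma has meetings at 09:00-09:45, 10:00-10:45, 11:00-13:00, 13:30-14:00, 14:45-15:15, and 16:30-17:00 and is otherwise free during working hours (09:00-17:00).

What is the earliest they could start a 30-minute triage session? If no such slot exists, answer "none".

Uma free within 09:00–17:00: 09:45–10:00, 10:45–11:00, 13:00–13:30, 14:00–14:45, 15:15–16:30.
Ravi ∩ Mina: 10:45–11:00, 11:45–12:15, 12:45–13:15, 14:45–16:00.
Ravi ∩ Mina ∩ Wyatt: 10:45–11:00, 11:45–12:15, 15:15–16:00.
Ravi ∩ Mina ∩ Wyatt ∩ Uma: 10:45–11:00, 15:15–16:00.
Windows ≥ 30 min: 15:15–16:00.
Earliest such window starts at 15:15.

15:15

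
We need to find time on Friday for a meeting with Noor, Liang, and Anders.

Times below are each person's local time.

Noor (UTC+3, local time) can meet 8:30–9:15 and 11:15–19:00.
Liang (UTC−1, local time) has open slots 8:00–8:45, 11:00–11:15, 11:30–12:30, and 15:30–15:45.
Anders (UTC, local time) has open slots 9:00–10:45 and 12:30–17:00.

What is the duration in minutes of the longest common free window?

Noor → UTC: 05:30–06:15, 08:15–16:00.
Liang → UTC: 09:00–09:45, 12:00–12:15, 12:30–13:30, 16:30–16:45.
Anders → UTC: 09:00–10:45, 12:30–17:00.
Noor ∩ Liang: 09:00–09:45, 12:00–12:15, 12:30–13:30.
Noor ∩ Liang ∩ Anders: 09:00–09:45, 12:30–13:30.
Common window lengths: 45, 60 min; longest is 60.

60 minutes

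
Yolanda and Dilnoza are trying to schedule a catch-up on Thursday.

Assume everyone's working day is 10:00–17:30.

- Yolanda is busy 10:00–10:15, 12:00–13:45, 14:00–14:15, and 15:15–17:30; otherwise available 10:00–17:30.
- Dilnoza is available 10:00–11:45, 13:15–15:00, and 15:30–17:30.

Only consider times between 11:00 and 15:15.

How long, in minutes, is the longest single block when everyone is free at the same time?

45 minutes

Yolanda free within 10:00–17:30: 10:15–12:00, 13:45–14:00, 14:15–15:15.
Yolanda ∩ Dilnoza: 10:15–11:45, 13:45–14:00, 14:15–15:00.
Restricted to 11:00–15:15: 11:00–11:45, 13:45–14:00, 14:15–15:00.
Common window lengths: 45, 15, 45 min; longest is 45.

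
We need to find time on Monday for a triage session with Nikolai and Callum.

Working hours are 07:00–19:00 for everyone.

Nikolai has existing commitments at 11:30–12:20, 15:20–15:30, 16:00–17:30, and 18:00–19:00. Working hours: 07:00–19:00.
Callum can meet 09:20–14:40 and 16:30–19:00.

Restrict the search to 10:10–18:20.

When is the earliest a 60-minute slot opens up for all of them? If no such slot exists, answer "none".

10:10

Nikolai free within 07:00–19:00: 07:00–11:30, 12:20–15:20, 15:30–16:00, 17:30–18:00.
Nikolai ∩ Callum: 09:20–11:30, 12:20–14:40, 17:30–18:00.
Restricted to 10:10–18:20: 10:10–11:30, 12:20–14:40, 17:30–18:00.
Windows ≥ 60 min: 10:10–11:30, 12:20–14:40.
Earliest such window starts at 10:10.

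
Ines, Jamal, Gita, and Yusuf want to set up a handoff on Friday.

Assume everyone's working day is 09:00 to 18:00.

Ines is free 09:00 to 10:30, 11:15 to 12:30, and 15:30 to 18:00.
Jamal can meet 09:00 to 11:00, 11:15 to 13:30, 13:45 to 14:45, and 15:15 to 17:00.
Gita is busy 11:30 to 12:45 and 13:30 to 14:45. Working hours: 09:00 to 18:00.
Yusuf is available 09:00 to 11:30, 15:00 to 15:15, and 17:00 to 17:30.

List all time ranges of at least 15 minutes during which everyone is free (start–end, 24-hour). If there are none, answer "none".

09:00–10:30, 11:15–11:30

Gita free within 09:00–18:00: 09:00–11:30, 12:45–13:30, 14:45–18:00.
Ines ∩ Jamal: 09:00–10:30, 11:15–12:30, 15:30–17:00.
Ines ∩ Jamal ∩ Gita: 09:00–10:30, 11:15–11:30, 15:30–17:00.
Ines ∩ Jamal ∩ Gita ∩ Yusuf: 09:00–10:30, 11:15–11:30.
Windows ≥ 15 min: 09:00–10:30, 11:15–11:30.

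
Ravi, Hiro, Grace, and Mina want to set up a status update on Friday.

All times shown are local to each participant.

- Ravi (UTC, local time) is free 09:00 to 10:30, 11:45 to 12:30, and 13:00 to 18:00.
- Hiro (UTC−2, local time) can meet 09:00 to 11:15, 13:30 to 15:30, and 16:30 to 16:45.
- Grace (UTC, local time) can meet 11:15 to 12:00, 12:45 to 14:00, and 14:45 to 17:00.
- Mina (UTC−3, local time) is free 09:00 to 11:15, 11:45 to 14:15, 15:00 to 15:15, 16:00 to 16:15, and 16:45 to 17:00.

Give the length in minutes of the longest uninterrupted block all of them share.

90 minutes

Ravi → UTC: 09:00–10:30, 11:45–12:30, 13:00–18:00.
Hiro → UTC: 11:00–13:15, 15:30–17:30, 18:30–18:45.
Grace → UTC: 11:15–12:00, 12:45–14:00, 14:45–17:00.
Mina → UTC: 12:00–14:15, 14:45–17:15, 18:00–18:15, 19:00–19:15, 19:45–20:00.
Ravi ∩ Hiro: 11:45–12:30, 13:00–13:15, 15:30–17:30.
Ravi ∩ Hiro ∩ Grace: 11:45–12:00, 13:00–13:15, 15:30–17:00.
Ravi ∩ Hiro ∩ Grace ∩ Mina: 13:00–13:15, 15:30–17:00.
Common window lengths: 15, 90 min; longest is 90.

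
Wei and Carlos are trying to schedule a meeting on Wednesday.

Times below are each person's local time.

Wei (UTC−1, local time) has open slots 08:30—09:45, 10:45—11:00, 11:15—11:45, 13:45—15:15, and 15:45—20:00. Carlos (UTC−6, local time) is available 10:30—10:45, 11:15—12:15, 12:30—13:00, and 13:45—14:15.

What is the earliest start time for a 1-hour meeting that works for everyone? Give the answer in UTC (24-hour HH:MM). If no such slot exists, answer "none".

17:15

Wei → UTC: 09:30–10:45, 11:45–12:00, 12:15–12:45, 14:45–16:15, 16:45–21:00.
Carlos → UTC: 16:30–16:45, 17:15–18:15, 18:30–19:00, 19:45–20:15.
Wei ∩ Carlos: 17:15–18:15, 18:30–19:00, 19:45–20:15.
Windows ≥ 60 min: 17:15–18:15.
Earliest such window starts at 17:15.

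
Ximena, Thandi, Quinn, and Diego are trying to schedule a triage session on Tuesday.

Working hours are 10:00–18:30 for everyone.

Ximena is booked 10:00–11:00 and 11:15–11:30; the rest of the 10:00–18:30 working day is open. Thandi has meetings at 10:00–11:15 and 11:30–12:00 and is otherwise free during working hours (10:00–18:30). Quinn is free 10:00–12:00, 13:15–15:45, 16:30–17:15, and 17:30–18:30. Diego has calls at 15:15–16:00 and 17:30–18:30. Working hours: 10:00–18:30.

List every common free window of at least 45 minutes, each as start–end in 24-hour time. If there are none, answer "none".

13:15–15:15, 16:30–17:15

Ximena free within 10:00–18:30: 11:00–11:15, 11:30–18:30.
Thandi free within 10:00–18:30: 11:15–11:30, 12:00–18:30.
Diego free within 10:00–18:30: 10:00–15:15, 16:00–17:30.
Ximena ∩ Thandi: 12:00–18:30.
Ximena ∩ Thandi ∩ Quinn: 13:15–15:45, 16:30–17:15, 17:30–18:30.
Ximena ∩ Thandi ∩ Quinn ∩ Diego: 13:15–15:15, 16:30–17:15.
Windows ≥ 45 min: 13:15–15:15, 16:30–17:15.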